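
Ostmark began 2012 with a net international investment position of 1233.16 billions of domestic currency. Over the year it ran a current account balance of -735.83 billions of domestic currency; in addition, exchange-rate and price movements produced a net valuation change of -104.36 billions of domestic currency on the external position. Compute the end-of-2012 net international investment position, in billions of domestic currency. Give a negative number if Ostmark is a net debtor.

Change in NIIP = current account + net valuation change = -735.83 + (-104.36) = -840.19
End-of-year NIIP = 1233.16 + (-840.19) = 392.97

392.97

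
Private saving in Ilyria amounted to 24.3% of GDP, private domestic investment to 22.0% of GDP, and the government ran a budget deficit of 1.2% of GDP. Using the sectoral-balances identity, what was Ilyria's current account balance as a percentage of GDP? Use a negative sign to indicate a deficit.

1.1

By the sectoral-balances identity, CA = (S_private - I) + (T - G).
Private balance = 24.3 - 22.0 = 2.3
Government balance (T - G) = -1.2
CA = 2.3 + (-1.2) = 1.1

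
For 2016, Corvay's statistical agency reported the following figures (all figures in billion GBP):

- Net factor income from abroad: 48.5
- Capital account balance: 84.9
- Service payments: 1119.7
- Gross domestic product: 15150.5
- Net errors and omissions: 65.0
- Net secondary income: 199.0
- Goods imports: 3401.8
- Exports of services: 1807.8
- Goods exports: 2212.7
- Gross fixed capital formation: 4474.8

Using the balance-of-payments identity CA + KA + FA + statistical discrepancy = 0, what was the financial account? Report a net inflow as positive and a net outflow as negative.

Goods balance = 2212.7 - 3401.8 = -1189.1
Services balance = 1807.8 - 1119.7 = 688.1
Trade balance (goods + services) = -1189.1 + 688.1 = -501.0
Net primary income = 48.5
Net secondary income = 199.0
Current account = -501.0 + 48.5 + 199.0 = -253.5
Financial account = -(-253.5 + 84.9 + 65.0) = 103.6

103.6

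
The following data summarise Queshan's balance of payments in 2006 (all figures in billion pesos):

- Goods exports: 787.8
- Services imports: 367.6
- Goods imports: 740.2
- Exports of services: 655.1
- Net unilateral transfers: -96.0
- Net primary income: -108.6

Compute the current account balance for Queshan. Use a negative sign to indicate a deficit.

Goods balance = 787.8 - 740.2 = 47.6
Services balance = 655.1 - 367.6 = 287.5
Trade balance (goods + services) = 47.6 + 287.5 = 335.1
Net primary income = -108.6
Net secondary income = -96.0
Current account = 335.1 + (-108.6) + (-96.0) = 130.5

130.5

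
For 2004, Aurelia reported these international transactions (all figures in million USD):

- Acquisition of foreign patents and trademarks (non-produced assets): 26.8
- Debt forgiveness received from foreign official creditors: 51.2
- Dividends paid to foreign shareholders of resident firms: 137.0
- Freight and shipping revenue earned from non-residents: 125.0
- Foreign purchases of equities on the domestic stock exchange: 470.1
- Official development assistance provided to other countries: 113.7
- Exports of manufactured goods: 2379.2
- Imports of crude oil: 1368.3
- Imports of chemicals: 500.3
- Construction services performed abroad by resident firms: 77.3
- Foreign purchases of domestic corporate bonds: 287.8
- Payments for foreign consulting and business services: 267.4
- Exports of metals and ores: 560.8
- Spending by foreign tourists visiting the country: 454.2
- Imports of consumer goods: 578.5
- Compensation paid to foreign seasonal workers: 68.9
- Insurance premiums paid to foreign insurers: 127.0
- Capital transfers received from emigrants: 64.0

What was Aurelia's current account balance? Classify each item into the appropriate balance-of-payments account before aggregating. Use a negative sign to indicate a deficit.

Goods: 2379.2 - 1368.3 + 560.8 - 578.5 - 500.3 = 492.9
Services: 77.3 + 125.0 + 454.2 - 127.0 - 267.4 = 262.1
Primary income: -68.9 - 137.0 = -205.9
Secondary income: -113.7
Current account = 492.9 + 262.1 + (-205.9) + (-113.7) = 435.4
(Excluded from the current account — capital account: acquisition of foreign patents and trademarks (non-produced assets) 26.8, debt forgiveness received from foreign official creditors 51.2, capital transfers received from emigrants 64.0; financial account: foreign purchases of equities on the domestic stock exchange 470.1, foreign purchases of domestic corporate bonds 287.8.)

435.4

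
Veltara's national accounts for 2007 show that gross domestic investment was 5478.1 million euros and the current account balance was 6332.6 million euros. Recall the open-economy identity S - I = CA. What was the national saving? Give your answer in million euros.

S = I + CA = 5478.1 + 6332.6 = 11810.7

11810.7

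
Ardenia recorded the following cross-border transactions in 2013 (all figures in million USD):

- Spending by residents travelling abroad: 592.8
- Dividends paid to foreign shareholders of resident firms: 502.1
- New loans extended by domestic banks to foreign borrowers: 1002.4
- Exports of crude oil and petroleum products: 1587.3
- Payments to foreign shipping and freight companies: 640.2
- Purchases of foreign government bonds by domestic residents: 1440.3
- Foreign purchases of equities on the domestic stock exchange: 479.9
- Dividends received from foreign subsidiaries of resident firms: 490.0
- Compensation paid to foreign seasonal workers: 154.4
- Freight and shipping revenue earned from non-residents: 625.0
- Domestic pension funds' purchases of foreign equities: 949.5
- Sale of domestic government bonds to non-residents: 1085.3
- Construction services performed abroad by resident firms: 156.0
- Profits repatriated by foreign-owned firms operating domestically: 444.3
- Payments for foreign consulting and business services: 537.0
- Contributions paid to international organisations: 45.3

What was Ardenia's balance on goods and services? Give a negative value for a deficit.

Goods: 1587.3
Services: -640.2 + 625.0 - 537.0 + 156.0 - 592.8 = -989.0
Trade balance = 1587.3 + (-989.0) = 598.3
(Excluded from the trade balance — primary income: dividends paid to foreign shareholders of resident firms 502.1, dividends received from foreign subsidiaries of resident firms 490.0, compensation paid to foreign seasonal workers 154.4, profits repatriated by foreign-owned firms operating domestically 444.3; financial account: new loans extended by domestic banks to foreign borrowers 1002.4, purchases of foreign government bonds by domestic residents 1440.3, foreign purchases of equities on the domestic stock exchange 479.9, domestic pension funds' purchases of foreign equities 949.5, sale of domestic government bonds to non-residents 1085.3; secondary income: contributions paid to international organisations 45.3.)

598.3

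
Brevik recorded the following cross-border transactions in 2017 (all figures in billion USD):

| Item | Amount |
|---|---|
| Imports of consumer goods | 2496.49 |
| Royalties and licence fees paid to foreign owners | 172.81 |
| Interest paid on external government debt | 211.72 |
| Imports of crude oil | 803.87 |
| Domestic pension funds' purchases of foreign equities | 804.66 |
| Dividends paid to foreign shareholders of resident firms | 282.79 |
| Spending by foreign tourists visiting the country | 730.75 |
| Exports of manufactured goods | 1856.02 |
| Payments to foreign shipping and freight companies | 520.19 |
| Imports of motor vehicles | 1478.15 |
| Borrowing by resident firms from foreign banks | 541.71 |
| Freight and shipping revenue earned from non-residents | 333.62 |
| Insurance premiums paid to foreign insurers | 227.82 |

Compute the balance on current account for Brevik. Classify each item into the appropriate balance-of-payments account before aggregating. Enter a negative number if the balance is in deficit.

-3273.45

Goods: 1856.02 - 2496.49 - 803.87 - 1478.15 = -2922.49
Services: 730.75 + 333.62 - 172.81 - 520.19 - 227.82 = 143.55
Primary income: -282.79 - 211.72 = -494.51
Current account = (-2922.49) + 143.55 + (-494.51) = -3273.45
(Excluded from the current account — financial account: domestic pension funds' purchases of foreign equities 804.66, borrowing by resident firms from foreign banks 541.71.)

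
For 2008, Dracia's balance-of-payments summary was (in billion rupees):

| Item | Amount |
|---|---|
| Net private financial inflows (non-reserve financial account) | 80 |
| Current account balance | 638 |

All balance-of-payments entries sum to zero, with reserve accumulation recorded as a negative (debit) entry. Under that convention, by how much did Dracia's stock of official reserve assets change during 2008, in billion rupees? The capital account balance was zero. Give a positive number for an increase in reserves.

718

Official reserve transactions balance = -(638 + 80) = -718
An accumulation of reserves is recorded as a debit (negative entry), so the change in the stock of reserves is the negative of that balance.
Change in official reserves = -(-718) = 718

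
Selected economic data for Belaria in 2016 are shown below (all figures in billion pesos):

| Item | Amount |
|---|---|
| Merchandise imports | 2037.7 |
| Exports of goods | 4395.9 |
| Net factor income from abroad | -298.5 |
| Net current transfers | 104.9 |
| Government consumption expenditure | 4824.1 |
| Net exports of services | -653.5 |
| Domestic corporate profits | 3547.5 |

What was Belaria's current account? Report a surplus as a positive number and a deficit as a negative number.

1511.1

Goods balance = 4395.9 - 2037.7 = 2358.2
Services balance = -653.5
Trade balance (goods + services) = 2358.2 + (-653.5) = 1704.7
Net primary income = -298.5
Net secondary income = 104.9
Current account = 1704.7 + (-298.5) + 104.9 = 1511.1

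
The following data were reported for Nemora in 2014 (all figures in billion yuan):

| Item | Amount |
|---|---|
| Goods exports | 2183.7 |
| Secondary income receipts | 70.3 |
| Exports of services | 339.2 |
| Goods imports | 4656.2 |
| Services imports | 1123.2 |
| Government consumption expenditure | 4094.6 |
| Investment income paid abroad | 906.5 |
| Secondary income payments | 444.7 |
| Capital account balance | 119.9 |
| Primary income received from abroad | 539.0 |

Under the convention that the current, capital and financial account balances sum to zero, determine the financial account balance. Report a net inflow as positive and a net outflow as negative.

Goods balance = 2183.7 - 4656.2 = -2472.5
Services balance = 339.2 - 1123.2 = -784.0
Trade balance (goods + services) = -2472.5 + (-784.0) = -3256.5
Net primary income = 539.0 - 906.5 = -367.5
Net secondary income = 70.3 - 444.7 = -374.4
Current account = -3256.5 + (-367.5) + (-374.4) = -3998.4
Financial account = -(-3998.4 + 119.9) = 3878.5

3878.5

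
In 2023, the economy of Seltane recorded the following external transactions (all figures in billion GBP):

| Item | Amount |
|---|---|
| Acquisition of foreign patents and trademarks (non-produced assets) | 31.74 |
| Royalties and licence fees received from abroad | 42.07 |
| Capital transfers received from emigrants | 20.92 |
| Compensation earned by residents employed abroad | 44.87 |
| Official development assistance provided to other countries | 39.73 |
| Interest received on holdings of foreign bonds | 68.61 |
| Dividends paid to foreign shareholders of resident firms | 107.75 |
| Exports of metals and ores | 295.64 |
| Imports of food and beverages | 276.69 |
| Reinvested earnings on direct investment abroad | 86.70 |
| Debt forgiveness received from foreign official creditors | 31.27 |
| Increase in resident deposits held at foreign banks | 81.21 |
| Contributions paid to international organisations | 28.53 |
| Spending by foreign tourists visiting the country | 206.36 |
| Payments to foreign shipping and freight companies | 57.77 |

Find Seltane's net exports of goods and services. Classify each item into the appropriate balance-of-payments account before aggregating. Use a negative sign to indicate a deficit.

209.61

Goods: -276.69 + 295.64 = 18.95
Services: 42.07 + 206.36 - 57.77 = 190.66
Trade balance = 18.95 + 190.66 = 209.61
(Excluded from the trade balance — capital account: acquisition of foreign patents and trademarks (non-produced assets) 31.74, capital transfers received from emigrants 20.92, debt forgiveness received from foreign official creditors 31.27; primary income: compensation earned by residents employed abroad 44.87, interest received on holdings of foreign bonds 68.61, dividends paid to foreign shareholders of resident firms 107.75, reinvested earnings on direct investment abroad 86.70; secondary income: official development assistance provided to other countries 39.73, contributions paid to international organisations 28.53; financial account: increase in resident deposits held at foreign banks 81.21.)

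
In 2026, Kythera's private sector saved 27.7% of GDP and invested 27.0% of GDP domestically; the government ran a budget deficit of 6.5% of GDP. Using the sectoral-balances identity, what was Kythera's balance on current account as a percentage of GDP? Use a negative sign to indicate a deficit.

-5.8

By the sectoral-balances identity, CA = (S_private - I) + (T - G).
Private balance = 27.7 - 27.0 = 0.7
Government balance (T - G) = -6.5
CA = 0.7 + (-6.5) = -5.8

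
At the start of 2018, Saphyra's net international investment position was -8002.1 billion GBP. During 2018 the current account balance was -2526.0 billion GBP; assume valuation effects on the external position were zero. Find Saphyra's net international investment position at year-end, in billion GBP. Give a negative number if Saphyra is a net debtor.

-10528.1

With no valuation effects, change in NIIP = current account = -2526.0
End-of-year NIIP = -8002.1 + (-2526.0) = -10528.1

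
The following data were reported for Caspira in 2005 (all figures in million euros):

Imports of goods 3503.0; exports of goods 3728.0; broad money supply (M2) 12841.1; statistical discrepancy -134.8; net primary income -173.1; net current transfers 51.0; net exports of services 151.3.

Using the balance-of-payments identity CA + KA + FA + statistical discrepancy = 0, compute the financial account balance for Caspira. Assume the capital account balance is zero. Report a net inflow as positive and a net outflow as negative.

Goods balance = 3728.0 - 3503.0 = 225.0
Services balance = 151.3
Trade balance (goods + services) = 225.0 + 151.3 = 376.3
Net primary income = -173.1
Net secondary income = 51.0
Current account = 376.3 + (-173.1) + 51.0 = 254.2
Financial account = -(254.2 + (-134.8)) = -119.4

-119.4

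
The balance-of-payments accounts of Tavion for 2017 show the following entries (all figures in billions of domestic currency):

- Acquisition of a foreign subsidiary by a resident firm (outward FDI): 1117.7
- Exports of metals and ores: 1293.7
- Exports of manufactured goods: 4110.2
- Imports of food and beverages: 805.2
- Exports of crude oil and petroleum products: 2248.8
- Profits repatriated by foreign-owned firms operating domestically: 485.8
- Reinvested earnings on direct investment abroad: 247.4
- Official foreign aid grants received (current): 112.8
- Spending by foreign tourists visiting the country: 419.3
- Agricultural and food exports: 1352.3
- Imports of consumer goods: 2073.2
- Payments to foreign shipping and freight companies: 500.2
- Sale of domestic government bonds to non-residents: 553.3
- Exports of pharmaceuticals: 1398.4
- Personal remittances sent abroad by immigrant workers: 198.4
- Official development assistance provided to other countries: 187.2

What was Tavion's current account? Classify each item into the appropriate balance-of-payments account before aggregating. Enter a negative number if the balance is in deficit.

6932.9

Goods: 1352.3 + 1398.4 + 4110.2 - 2073.2 + 1293.7 + 2248.8 - 805.2 = 7525.0
Services: -500.2 + 419.3 = -80.9
Primary income: -485.8 + 247.4 = -238.4
Secondary income: -187.2 + 112.8 - 198.4 = -272.8
Current account = 7525.0 + (-80.9) + (-238.4) + (-272.8) = 6932.9
(Excluded from the current account — financial account: acquisition of a foreign subsidiary by a resident firm (outward FDI) 1117.7, sale of domestic government bonds to non-residents 553.3.)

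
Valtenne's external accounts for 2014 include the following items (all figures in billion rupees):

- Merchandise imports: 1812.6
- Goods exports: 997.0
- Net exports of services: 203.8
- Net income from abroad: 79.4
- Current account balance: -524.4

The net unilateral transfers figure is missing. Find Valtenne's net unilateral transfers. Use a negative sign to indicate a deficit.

8.0

Current account = goods balance + services balance + net primary income + net secondary income
Sum of the known components = -532.4
Net unilateral transfers = CA - (known components) = -524.4 - (-532.4) = 8.0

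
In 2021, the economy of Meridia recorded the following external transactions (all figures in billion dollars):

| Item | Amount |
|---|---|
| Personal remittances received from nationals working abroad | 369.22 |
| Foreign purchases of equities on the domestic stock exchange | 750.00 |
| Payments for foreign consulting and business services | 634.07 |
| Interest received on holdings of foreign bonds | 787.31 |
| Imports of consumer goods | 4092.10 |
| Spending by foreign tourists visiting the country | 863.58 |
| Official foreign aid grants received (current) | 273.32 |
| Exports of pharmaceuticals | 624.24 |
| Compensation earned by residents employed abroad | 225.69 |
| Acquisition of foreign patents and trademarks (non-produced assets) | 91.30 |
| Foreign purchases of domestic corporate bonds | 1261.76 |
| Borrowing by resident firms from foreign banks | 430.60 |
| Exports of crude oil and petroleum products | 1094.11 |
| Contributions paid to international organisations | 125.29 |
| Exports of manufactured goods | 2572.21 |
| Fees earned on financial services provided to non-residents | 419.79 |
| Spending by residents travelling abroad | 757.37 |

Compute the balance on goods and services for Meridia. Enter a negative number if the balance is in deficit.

90.39

Goods: 2572.21 + 1094.11 - 4092.10 + 624.24 = 198.46
Services: -634.07 + 863.58 + 419.79 - 757.37 = -108.07
Trade balance = 198.46 + (-108.07) = 90.39
(Excluded from the trade balance — secondary income: personal remittances received from nationals working abroad 369.22, official foreign aid grants received (current) 273.32, contributions paid to international organisations 125.29; financial account: foreign purchases of equities on the domestic stock exchange 750.00, foreign purchases of domestic corporate bonds 1261.76, borrowing by resident firms from foreign banks 430.60; primary income: interest received on holdings of foreign bonds 787.31, compensation earned by residents employed abroad 225.69; capital account: acquisition of foreign patents and trademarks (non-produced assets) 91.30.)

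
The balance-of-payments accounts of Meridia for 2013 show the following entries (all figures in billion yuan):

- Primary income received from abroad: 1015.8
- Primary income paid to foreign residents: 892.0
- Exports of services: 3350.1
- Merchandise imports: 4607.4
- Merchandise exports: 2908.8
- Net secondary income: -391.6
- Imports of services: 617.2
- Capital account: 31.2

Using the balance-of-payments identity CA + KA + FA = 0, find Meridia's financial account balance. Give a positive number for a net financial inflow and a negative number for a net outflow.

Goods balance = 2908.8 - 4607.4 = -1698.6
Services balance = 3350.1 - 617.2 = 2732.9
Trade balance (goods + services) = -1698.6 + 2732.9 = 1034.3
Net primary income = 1015.8 - 892.0 = 123.8
Net secondary income = -391.6
Current account = 1034.3 + 123.8 + (-391.6) = 766.5
Financial account = -(766.5 + 31.2) = -797.7

-797.7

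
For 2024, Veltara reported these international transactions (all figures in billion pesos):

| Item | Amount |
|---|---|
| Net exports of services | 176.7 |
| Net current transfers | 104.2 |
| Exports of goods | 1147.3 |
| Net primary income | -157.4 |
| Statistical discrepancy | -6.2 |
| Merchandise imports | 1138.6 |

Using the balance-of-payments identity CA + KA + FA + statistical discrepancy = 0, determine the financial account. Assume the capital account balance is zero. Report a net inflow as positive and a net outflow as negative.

-126.0

Goods balance = 1147.3 - 1138.6 = 8.7
Services balance = 176.7
Trade balance (goods + services) = 8.7 + 176.7 = 185.4
Net primary income = -157.4
Net secondary income = 104.2
Current account = 185.4 + (-157.4) + 104.2 = 132.2
Financial account = -(132.2 + (-6.2)) = -126.0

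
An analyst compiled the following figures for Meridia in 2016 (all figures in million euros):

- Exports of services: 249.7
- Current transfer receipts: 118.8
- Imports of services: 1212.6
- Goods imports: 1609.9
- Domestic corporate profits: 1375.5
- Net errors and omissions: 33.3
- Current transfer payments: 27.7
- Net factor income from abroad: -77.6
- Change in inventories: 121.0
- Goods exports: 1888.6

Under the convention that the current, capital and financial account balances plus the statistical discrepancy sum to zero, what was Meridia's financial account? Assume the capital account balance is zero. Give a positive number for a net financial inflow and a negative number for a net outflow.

Goods balance = 1888.6 - 1609.9 = 278.7
Services balance = 249.7 - 1212.6 = -962.9
Trade balance (goods + services) = 278.7 + (-962.9) = -684.2
Net primary income = -77.6
Net secondary income = 118.8 - 27.7 = 91.1
Current account = -684.2 + (-77.6) + 91.1 = -670.7
Financial account = -(-670.7 + 33.3) = 637.4

637.4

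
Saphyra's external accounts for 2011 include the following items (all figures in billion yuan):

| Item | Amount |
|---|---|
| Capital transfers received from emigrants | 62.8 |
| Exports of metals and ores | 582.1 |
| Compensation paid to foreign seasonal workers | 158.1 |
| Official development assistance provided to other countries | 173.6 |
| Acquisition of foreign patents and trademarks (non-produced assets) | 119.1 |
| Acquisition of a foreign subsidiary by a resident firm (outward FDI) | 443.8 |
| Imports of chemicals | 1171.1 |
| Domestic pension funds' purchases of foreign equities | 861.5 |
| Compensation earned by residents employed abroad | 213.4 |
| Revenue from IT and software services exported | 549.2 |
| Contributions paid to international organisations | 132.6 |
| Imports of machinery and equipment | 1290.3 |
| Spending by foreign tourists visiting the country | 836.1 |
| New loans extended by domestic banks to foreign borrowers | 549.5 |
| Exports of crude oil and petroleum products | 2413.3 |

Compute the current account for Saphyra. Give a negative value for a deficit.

1668.4

Goods: -1290.3 + 582.1 + 2413.3 - 1171.1 = 534.0
Services: 549.2 + 836.1 = 1385.3
Primary income: 213.4 - 158.1 = 55.3
Secondary income: -173.6 - 132.6 = -306.2
Current account = 534.0 + 1385.3 + 55.3 + (-306.2) = 1668.4
(Excluded from the current account — capital account: capital transfers received from emigrants 62.8, acquisition of foreign patents and trademarks (non-produced assets) 119.1; financial account: acquisition of a foreign subsidiary by a resident firm (outward FDI) 443.8, domestic pension funds' purchases of foreign equities 861.5, new loans extended by domestic banks to foreign borrowers 549.5.)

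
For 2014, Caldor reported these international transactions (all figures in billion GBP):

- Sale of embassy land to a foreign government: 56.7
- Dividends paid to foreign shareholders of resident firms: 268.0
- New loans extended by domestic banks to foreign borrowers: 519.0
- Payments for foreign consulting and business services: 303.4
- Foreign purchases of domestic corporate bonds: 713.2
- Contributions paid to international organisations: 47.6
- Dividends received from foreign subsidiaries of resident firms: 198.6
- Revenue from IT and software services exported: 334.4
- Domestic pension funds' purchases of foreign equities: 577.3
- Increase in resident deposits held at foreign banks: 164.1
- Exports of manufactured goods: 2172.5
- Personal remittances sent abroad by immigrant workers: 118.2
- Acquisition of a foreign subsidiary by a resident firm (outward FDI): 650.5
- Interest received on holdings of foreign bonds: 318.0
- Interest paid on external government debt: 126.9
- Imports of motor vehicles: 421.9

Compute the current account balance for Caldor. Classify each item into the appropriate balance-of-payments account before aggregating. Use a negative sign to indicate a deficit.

1737.5

Goods: -421.9 + 2172.5 = 1750.6
Services: -303.4 + 334.4 = 31.0
Primary income: -268.0 + 198.6 + 318.0 - 126.9 = 121.7
Secondary income: -118.2 - 47.6 = -165.8
Current account = 1750.6 + 31.0 + 121.7 + (-165.8) = 1737.5
(Excluded from the current account — capital account: sale of embassy land to a foreign government 56.7; financial account: new loans extended by domestic banks to foreign borrowers 519.0, foreign purchases of domestic corporate bonds 713.2, domestic pension funds' purchases of foreign equities 577.3, increase in resident deposits held at foreign banks 164.1, acquisition of a foreign subsidiary by a resident firm (outward FDI) 650.5.)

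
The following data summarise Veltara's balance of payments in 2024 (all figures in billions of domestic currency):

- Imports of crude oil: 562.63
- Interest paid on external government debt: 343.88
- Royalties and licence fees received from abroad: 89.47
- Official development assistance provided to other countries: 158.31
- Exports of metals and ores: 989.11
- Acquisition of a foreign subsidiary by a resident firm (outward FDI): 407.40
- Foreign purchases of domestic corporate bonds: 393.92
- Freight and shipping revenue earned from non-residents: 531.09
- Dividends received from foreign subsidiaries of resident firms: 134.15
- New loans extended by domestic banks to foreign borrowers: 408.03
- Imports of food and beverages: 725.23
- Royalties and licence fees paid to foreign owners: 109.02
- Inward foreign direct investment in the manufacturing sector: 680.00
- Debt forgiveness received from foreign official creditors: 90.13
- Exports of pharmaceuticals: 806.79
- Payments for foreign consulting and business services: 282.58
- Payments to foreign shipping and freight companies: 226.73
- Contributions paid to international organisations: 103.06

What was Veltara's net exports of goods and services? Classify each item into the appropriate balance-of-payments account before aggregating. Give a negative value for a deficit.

Goods: 989.11 - 562.63 + 806.79 - 725.23 = 508.04
Services: -226.73 - 282.58 + 531.09 + 89.47 - 109.02 = 2.23
Trade balance = 508.04 + 2.23 = 510.27
(Excluded from the trade balance — primary income: interest paid on external government debt 343.88, dividends received from foreign subsidiaries of resident firms 134.15; secondary income: official development assistance provided to other countries 158.31, contributions paid to international organisations 103.06; financial account: acquisition of a foreign subsidiary by a resident firm (outward FDI) 407.40, foreign purchases of domestic corporate bonds 393.92, new loans extended by domestic banks to foreign borrowers 408.03, inward foreign direct investment in the manufacturing sector 680.00; capital account: debt forgiveness received from foreign official creditors 90.13.)

510.27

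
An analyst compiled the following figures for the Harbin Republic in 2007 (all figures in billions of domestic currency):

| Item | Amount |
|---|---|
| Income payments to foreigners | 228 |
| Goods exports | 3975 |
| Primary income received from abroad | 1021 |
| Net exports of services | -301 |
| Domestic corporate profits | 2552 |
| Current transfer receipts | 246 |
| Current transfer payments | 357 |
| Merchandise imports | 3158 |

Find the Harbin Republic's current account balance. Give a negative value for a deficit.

1198

Goods balance = 3975 - 3158 = 817
Services balance = -301
Trade balance (goods + services) = 817 + (-301) = 516
Net primary income = 1021 - 228 = 793
Net secondary income = 246 - 357 = -111
Current account = 516 + 793 + (-111) = 1198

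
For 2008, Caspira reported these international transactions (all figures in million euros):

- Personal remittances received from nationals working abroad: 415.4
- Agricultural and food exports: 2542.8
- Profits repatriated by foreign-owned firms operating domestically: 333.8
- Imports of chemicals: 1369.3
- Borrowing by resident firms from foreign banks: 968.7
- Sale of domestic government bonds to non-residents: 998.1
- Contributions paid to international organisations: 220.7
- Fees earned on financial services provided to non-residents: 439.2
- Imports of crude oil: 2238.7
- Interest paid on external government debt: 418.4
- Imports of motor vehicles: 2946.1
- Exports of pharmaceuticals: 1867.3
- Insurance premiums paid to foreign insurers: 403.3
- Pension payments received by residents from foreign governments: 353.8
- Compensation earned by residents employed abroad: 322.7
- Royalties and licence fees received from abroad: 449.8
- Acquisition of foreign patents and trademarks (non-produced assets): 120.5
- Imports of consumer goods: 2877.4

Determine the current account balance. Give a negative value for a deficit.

Goods: -2946.1 - 1369.3 + 1867.3 + 2542.8 - 2877.4 - 2238.7 = -5021.4
Services: -403.3 + 449.8 + 439.2 = 485.7
Primary income: 322.7 - 333.8 - 418.4 = -429.5
Secondary income: 415.4 + 353.8 - 220.7 = 548.5
Current account = (-5021.4) + 485.7 + (-429.5) + 548.5 = -4416.7
(Excluded from the current account — financial account: borrowing by resident firms from foreign banks 968.7, sale of domestic government bonds to non-residents 998.1; capital account: acquisition of foreign patents and trademarks (non-produced assets) 120.5.)

-4416.7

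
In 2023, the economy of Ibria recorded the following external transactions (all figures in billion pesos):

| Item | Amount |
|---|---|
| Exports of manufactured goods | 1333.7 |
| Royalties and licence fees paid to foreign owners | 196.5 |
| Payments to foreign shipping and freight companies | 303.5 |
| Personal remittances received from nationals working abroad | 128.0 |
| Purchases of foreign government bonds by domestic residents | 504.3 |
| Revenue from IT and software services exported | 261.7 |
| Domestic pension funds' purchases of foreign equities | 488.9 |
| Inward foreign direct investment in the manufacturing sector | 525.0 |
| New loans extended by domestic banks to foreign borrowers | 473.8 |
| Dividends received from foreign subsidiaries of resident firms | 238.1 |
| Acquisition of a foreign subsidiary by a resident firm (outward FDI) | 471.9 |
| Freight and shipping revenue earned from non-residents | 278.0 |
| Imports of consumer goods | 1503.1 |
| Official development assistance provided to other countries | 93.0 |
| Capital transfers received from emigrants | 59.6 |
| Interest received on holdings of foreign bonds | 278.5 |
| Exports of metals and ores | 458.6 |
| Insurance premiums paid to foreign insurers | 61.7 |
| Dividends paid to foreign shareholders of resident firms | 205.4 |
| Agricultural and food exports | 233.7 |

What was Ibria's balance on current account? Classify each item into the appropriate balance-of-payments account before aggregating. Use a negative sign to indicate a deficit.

847.1

Goods: 1333.7 + 458.6 + 233.7 - 1503.1 = 522.9
Services: 261.7 - 61.7 - 303.5 - 196.5 + 278.0 = -22.0
Primary income: 238.1 - 205.4 + 278.5 = 311.2
Secondary income: 128.0 - 93.0 = 35.0
Current account = 522.9 + (-22.0) + 311.2 + 35.0 = 847.1
(Excluded from the current account — financial account: purchases of foreign government bonds by domestic residents 504.3, domestic pension funds' purchases of foreign equities 488.9, inward foreign direct investment in the manufacturing sector 525.0, new loans extended by domestic banks to foreign borrowers 473.8, acquisition of a foreign subsidiary by a resident firm (outward FDI) 471.9; capital account: capital transfers received from emigrants 59.6.)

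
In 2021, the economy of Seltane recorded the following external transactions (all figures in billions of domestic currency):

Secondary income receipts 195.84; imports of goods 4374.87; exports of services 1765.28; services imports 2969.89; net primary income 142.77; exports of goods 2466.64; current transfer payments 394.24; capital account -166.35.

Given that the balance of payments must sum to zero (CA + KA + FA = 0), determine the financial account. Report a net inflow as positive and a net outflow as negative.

Goods balance = 2466.64 - 4374.87 = -1908.23
Services balance = 1765.28 - 2969.89 = -1204.61
Trade balance (goods + services) = -1908.23 + (-1204.61) = -3112.84
Net primary income = 142.77
Net secondary income = 195.84 - 394.24 = -198.40
Current account = -3112.84 + 142.77 + (-198.40) = -3168.47
Financial account = -(-3168.47 + (-166.35)) = 3334.82

3334.82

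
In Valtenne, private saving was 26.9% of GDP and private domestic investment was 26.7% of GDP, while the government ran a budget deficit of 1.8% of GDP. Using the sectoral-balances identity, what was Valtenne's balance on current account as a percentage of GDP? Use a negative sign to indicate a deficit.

By the sectoral-balances identity, CA = (S_private - I) + (T - G).
Private balance = 26.9 - 26.7 = 0.2
Government balance (T - G) = -1.8
CA = 0.2 + (-1.8) = -1.6

-1.6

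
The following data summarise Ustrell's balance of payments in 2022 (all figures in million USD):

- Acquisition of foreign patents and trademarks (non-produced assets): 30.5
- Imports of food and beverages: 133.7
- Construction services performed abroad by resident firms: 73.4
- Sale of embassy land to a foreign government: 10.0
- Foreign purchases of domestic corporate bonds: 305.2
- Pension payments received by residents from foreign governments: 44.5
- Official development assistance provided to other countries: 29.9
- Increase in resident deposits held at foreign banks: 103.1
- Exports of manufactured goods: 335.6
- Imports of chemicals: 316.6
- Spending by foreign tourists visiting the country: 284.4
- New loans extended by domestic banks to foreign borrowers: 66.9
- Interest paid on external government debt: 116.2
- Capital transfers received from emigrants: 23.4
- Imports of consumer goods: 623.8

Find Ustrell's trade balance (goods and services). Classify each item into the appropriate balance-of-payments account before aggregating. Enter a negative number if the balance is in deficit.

-380.7

Goods: -316.6 - 623.8 - 133.7 + 335.6 = -738.5
Services: 284.4 + 73.4 = 357.8
Trade balance = -738.5 + 357.8 = -380.7
(Excluded from the trade balance — capital account: acquisition of foreign patents and trademarks (non-produced assets) 30.5, sale of embassy land to a foreign government 10.0, capital transfers received from emigrants 23.4; financial account: foreign purchases of domestic corporate bonds 305.2, increase in resident deposits held at foreign banks 103.1, new loans extended by domestic banks to foreign borrowers 66.9; secondary income: pension payments received by residents from foreign governments 44.5, official development assistance provided to other countries 29.9; primary income: interest paid on external government debt 116.2.)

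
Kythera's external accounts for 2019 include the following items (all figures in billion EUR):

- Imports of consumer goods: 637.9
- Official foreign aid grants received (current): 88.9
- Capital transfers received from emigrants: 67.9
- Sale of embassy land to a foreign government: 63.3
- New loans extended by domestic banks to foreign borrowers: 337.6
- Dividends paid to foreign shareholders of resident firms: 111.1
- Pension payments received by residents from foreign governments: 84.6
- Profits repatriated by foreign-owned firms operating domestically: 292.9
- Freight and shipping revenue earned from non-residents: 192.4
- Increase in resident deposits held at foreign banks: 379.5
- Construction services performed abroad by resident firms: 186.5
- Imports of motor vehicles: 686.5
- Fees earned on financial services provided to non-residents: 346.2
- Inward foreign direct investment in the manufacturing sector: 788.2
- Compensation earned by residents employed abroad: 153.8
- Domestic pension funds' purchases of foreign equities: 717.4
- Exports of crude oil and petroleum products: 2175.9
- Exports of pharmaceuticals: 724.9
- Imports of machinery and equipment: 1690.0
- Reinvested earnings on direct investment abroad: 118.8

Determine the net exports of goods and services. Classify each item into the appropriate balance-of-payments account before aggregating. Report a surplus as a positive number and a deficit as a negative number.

Goods: 724.9 - 1690.0 + 2175.9 - 637.9 - 686.5 = -113.6
Services: 186.5 + 346.2 + 192.4 = 725.1
Trade balance = -113.6 + 725.1 = 611.5
(Excluded from the trade balance — secondary income: official foreign aid grants received (current) 88.9, pension payments received by residents from foreign governments 84.6; capital account: capital transfers received from emigrants 67.9, sale of embassy land to a foreign government 63.3; financial account: new loans extended by domestic banks to foreign borrowers 337.6, increase in resident deposits held at foreign banks 379.5, inward foreign direct investment in the manufacturing sector 788.2, domestic pension funds' purchases of foreign equities 717.4; primary income: dividends paid to foreign shareholders of resident firms 111.1, profits repatriated by foreign-owned firms operating domestically 292.9, compensation earned by residents employed abroad 153.8, reinvested earnings on direct investment abroad 118.8.)

611.5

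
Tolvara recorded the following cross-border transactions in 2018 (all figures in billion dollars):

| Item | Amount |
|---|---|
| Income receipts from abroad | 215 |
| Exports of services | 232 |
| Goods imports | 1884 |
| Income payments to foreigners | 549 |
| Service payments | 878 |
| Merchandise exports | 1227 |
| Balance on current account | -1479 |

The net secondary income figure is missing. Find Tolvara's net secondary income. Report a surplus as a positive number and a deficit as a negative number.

158

Current account = goods balance + services balance + net primary income + net secondary income
Sum of the known components = -1637
Net secondary income = CA - (known components) = -1479 - (-1637) = 158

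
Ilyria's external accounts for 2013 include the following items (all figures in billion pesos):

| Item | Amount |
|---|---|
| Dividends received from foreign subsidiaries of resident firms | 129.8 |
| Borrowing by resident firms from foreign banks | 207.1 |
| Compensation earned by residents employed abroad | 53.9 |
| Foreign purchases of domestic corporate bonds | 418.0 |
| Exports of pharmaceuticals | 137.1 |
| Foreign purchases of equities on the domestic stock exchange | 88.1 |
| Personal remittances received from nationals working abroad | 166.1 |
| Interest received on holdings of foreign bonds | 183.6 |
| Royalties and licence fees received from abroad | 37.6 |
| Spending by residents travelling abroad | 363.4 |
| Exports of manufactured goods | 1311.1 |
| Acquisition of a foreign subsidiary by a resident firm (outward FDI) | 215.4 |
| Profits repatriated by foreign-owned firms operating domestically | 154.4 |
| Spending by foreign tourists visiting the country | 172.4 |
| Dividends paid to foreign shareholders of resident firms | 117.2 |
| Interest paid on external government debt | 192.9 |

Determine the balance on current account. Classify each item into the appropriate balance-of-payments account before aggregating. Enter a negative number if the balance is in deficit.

1363.7

Goods: 137.1 + 1311.1 = 1448.2
Services: -363.4 + 37.6 + 172.4 = -153.4
Primary income: -117.2 + 183.6 - 154.4 + 129.8 + 53.9 - 192.9 = -97.2
Secondary income: 166.1
Current account = 1448.2 + (-153.4) + (-97.2) + 166.1 = 1363.7
(Excluded from the current account — financial account: borrowing by resident firms from foreign banks 207.1, foreign purchases of domestic corporate bonds 418.0, foreign purchases of equities on the domestic stock exchange 88.1, acquisition of a foreign subsidiary by a resident firm (outward FDI) 215.4.)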